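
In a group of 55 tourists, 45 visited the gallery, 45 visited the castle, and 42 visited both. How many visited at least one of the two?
|A∪B| = |A| + |B| - |A∩B| = 45 + 45 - 42 = 48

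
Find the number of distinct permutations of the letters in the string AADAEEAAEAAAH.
13! / (3! × 1! × 1! × 8!) = 25740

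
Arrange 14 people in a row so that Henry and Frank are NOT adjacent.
Total - adjacent = 14! - (14-1)!×2 = 87178291200 - 12454041600 = 74724249600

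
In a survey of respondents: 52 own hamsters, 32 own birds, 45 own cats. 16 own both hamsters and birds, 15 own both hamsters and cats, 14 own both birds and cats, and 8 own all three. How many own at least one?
|A∪B∪C| = 52+32+45-16-15-14+8 = 92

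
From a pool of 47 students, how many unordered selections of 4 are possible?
C(47,4) = 47!/(4!×43!) = 178365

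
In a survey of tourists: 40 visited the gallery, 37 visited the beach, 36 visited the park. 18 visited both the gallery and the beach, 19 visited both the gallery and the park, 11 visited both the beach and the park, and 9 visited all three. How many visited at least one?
|A∪B∪C| = 40+37+36-18-19-11+9 = 74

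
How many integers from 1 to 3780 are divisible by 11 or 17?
⌊3780/11⌋ + ⌊3780/17⌋ - ⌊3780/187⌋ = 343 + 222 - 20 = 545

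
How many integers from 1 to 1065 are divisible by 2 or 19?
⌊1065/2⌋ + ⌊1065/19⌋ - ⌊1065/38⌋ = 532 + 56 - 28 = 560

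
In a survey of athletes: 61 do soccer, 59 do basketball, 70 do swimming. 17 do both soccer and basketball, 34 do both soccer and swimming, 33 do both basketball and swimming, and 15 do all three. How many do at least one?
|A∪B∪C| = 61+59+70-17-34-33+15 = 121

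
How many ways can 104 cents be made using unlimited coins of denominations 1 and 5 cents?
Coefficient of x^104 in 1/(1-x^1) · 1/(1-x^5). Use j coins of 5 for j = 0..⌊104/5⌋ = 20, the rest in 1s: 20 + 1 = 21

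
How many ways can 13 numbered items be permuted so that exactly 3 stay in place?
Choose the 3 fixed points C(13,3) = 286, derange the rest: !10 = Σ_{j=0}^{10} (-1)^j·10!/j! = 3628800 - 3628800 + 1814400 - 604800 + 151200 - 30240 + 5040 - 720 + 90 - 10 + 1 = 1334961. Product = 286 × 1334961 = 381798846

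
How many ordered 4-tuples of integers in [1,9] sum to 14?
Coefficient of x^14 in (x + x² + ... + x^9)^4. By inclusion-exclusion on dice exceeding 9: Σ_j (-1)^j C(4,j)·C(14-1-9j, 3) = C(4,0)·C(13,3) - C(4,1)·C(4,3) = 1·286 - 4·4 = 270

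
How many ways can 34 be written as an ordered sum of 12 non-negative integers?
C(34+12-1, 12-1) = C(45, 11) = 10150595910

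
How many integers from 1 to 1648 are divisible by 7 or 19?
⌊1648/7⌋ + ⌊1648/19⌋ - ⌊1648/133⌋ = 235 + 86 - 12 = 309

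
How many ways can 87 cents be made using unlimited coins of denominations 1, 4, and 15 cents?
Coefficient of x^87 in 1/(1-x^1) · 1/(1-x^4) · 1/(1-x^15). Case on j = number of 15-cent coins (j = 0..5); remainder r = 87 - 15j is made from {1,4} in ⌊r/4⌋+1 ways. r = 87, 72, 57, 42, 27, 12 → 22 + 19 + 15 + 11 + 7 + 4 = 78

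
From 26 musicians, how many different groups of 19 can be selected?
C(26,19) = 26!/(19!×7!) = 657800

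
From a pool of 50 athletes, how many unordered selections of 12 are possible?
C(50,12) = 50!/(12!×38!) = 121399651100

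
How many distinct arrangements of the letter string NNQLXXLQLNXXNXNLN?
17! / (5! × 2! × 6! × 4!) = 85765680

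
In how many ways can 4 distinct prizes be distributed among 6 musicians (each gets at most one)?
P(6,4) = 6!/(6-4)! = 360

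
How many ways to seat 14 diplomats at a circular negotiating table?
Circular: fix one position, arrange the rest. (14-1)! = 6227020800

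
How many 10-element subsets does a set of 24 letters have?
C(24,10) = 24!/(10!×14!) = 1961256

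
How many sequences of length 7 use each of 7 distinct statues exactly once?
7! = 5040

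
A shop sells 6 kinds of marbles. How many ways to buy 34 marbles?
C(34+6-1, 6-1) = C(39, 5) = 575757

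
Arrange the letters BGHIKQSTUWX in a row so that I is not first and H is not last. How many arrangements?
By inclusion-exclusion: 11! - 2×(11-1)! + (11-2)! = 39916800 - 7257600 + 362880 = 33022080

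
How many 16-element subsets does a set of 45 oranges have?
C(45,16) = 45!/(16!×29!) = 646626422970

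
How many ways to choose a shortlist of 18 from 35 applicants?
C(35,18) = 35!/(18!×17!) = 4537567650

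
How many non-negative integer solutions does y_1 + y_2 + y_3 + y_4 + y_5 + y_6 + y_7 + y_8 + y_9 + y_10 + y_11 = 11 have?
C(11+11-1, 11-1) = C(21, 10) = 352716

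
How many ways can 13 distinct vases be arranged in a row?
13! = 6227020800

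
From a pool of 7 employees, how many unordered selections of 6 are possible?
C(7,6) = 7!/(6!×1!) = 7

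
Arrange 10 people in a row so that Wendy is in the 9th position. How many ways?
Fix one position: (10-1)! = 362880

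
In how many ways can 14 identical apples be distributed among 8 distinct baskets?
C(14+8-1, 8-1) = C(21, 7) = 116280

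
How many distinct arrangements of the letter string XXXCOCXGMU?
10! / (1! × 1! × 4! × 1! × 2! × 1!) = 75600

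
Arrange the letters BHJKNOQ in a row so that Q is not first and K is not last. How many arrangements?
By inclusion-exclusion: 7! - 2×(7-1)! + (7-2)! = 5040 - 1440 + 120 = 3720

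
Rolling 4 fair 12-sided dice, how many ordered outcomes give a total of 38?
Coefficient of x^38 in (x + x² + ... + x^12)^4. By inclusion-exclusion on dice exceeding 12: Σ_j (-1)^j C(4,j)·C(38-1-12j, 3) = C(4,0)·C(37,3) - C(4,1)·C(25,3) + C(4,2)·C(13,3) = 1·7770 - 4·2300 + 6·286 = 286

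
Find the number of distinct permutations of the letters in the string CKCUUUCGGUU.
11! / (5! × 3! × 2! × 1!) = 27720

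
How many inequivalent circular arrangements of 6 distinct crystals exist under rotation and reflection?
(6-1)!/2 = 120/2 = 60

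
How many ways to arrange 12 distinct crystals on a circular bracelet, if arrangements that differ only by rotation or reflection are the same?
(12-1)!/2 = 39916800/2 = 19958400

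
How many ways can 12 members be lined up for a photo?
12! = 479001600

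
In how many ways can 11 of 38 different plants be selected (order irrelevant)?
C(38,11) = 38!/(11!×27!) = 1203322288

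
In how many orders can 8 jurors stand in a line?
8! = 40320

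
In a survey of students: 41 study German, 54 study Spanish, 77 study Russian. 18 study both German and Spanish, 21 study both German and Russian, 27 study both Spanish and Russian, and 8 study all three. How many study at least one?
|A∪B∪C| = 41+54+77-18-21-27+8 = 114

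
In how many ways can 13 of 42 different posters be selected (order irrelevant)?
C(42,13) = 42!/(13!×29!) = 25518731280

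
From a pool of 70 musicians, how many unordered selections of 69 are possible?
C(70,69) = 70!/(69!×1!) = 70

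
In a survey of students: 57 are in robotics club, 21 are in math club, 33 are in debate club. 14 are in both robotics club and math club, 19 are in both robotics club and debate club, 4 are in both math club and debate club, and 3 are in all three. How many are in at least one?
|A∪B∪C| = 57+21+33-14-19-4+3 = 77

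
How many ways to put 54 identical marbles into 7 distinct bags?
C(54+7-1, 7-1) = C(60, 6) = 50063860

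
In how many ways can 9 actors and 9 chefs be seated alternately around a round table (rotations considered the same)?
Fix one of the actors: (9-1)! ways for the remaining actors, × 9! ways for the chefs = 40320 × 362880 = 14631321600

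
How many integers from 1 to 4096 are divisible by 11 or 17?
⌊4096/11⌋ + ⌊4096/17⌋ - ⌊4096/187⌋ = 372 + 240 - 21 = 591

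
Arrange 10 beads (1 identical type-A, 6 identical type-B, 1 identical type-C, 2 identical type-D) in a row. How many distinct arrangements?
10! / (1! × 6! × 1! × 2!) = 2520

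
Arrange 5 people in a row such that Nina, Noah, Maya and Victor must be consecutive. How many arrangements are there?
Treat the 4 as one block: (5-4+1)! × 4! = 2 × 24 = 48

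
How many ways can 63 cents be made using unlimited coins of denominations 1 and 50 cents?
Coefficient of x^63 in 1/(1-x^1) · 1/(1-x^50). Use j coins of 50 for j = 0..⌊63/50⌋ = 1, the rest in 1s: 1 + 1 = 2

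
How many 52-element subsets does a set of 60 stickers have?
C(60,52) = 60!/(52!×8!) = 2558620845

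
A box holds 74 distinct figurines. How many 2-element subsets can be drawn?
C(74,2) = 74!/(2!×72!) = 2701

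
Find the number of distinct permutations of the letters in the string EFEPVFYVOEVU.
12! / (3! × 1! × 1! × 3! × 2! × 1! × 1!) = 6652800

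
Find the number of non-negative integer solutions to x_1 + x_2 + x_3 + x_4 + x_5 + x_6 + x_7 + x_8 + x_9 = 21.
C(21+9-1, 9-1) = C(29, 8) = 4292145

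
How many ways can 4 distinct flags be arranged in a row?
4! = 24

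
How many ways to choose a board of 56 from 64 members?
C(64,56) = 64!/(56!×8!) = 4426165368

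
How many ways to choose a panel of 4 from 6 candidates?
C(6,4) = 6!/(4!×2!) = 15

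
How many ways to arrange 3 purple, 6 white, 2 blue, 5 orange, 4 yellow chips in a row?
20! / (3! × 6! × 2! × 5! × 4!) = 97772875200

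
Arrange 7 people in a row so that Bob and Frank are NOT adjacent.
Total - adjacent = 7! - (7-1)!×2 = 5040 - 1440 = 3600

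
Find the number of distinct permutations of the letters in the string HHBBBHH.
7! / (4! × 3!) = 35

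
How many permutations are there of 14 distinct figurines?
14! = 87178291200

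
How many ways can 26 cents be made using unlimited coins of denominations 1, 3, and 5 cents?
Coefficient of x^26 in 1/(1-x^1) · 1/(1-x^3) · 1/(1-x^5). Case on j = number of 5-cent coins (j = 0..5); remainder r = 26 - 5j is made from {1,3} in ⌊r/3⌋+1 ways. r = 26, 21, 16, 11, 6, 1 → 9 + 8 + 6 + 4 + 3 + 1 = 31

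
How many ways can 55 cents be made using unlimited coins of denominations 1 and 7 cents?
Coefficient of x^55 in 1/(1-x^1) · 1/(1-x^7). Use j coins of 7 for j = 0..⌊55/7⌋ = 7, the rest in 1s: 7 + 1 = 8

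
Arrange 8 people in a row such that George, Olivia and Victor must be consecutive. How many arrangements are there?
Treat the 3 as one block: (8-3+1)! × 3! = 720 × 6 = 4320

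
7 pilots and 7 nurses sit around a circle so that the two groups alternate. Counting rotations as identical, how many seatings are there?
Fix one of the pilots: (7-1)! ways for the remaining pilots, × 7! ways for the nurses = 720 × 5040 = 3628800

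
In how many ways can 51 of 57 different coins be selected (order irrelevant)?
C(57,51) = 57!/(51!×6!) = 36288252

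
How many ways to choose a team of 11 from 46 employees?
C(46,11) = 46!/(11!×35!) = 13340783196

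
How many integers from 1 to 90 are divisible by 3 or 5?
⌊90/3⌋ + ⌊90/5⌋ - ⌊90/15⌋ = 30 + 18 - 6 = 42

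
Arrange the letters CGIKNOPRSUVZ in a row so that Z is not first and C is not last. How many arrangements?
By inclusion-exclusion: 12! - 2×(12-1)! + (12-2)! = 479001600 - 79833600 + 3628800 = 402796800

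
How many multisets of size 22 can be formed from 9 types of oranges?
C(22+9-1, 9-1) = C(30, 8) = 5852925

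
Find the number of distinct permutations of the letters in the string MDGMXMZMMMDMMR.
14! / (1! × 8! × 2! × 1! × 1! × 1!) = 1081080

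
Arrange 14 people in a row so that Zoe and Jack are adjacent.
Treat as block: (14-1)! × 2! = 6227020800 × 2 = 12454041600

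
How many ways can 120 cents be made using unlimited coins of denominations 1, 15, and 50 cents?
Coefficient of x^120 in 1/(1-x^1) · 1/(1-x^15) · 1/(1-x^50). Case on j = number of 50-cent coins (j = 0..2); remainder r = 120 - 50j is made from {1,15} in ⌊r/15⌋+1 ways. r = 120, 70, 20 → 9 + 5 + 2 = 16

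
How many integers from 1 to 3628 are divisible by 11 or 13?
⌊3628/11⌋ + ⌊3628/13⌋ - ⌊3628/143⌋ = 329 + 279 - 25 = 583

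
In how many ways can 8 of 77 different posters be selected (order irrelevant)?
C(77,8) = 77!/(8!×69!) = 21042072975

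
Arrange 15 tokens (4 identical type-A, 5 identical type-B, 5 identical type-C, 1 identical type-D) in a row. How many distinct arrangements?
15! / (4! × 5! × 5! × 1!) = 3783780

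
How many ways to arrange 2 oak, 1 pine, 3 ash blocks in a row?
6! / (2! × 1! × 3!) = 60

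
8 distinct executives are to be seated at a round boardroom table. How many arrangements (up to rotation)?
Circular: fix one position, arrange the rest. (8-1)! = 5040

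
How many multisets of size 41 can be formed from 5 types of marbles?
C(41+5-1, 5-1) = C(45, 4) = 148995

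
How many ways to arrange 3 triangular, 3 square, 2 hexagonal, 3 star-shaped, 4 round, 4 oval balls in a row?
19! / (3! × 3! × 2! × 3! × 4! × 4!) = 488864376000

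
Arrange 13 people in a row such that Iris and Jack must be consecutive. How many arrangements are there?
Treat the 2 as one block: (13-2+1)! × 2! = 479001600 × 2 = 958003200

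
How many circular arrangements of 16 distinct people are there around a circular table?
Circular: fix one position, arrange the rest. (16-1)! = 1307674368000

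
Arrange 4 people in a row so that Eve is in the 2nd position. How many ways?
Fix one position: (4-1)! = 6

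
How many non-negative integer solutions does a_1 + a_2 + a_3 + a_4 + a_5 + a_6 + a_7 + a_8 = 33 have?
C(33+8-1, 8-1) = C(40, 7) = 18643560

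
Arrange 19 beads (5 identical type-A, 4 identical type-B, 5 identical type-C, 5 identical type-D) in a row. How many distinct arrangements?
19! / (5! × 4! × 5! × 5!) = 2933186256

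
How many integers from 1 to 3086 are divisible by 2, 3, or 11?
⌊3086/2⌋+⌊3086/3⌋+⌊3086/11⌋ - ⌊3086/6⌋-⌊3086/22⌋-⌊3086/33⌋ + ⌊3086/66⌋ = 1543+1028+280 - 514-140-93 + 46 = 2150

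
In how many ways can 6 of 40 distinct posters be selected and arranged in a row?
P(40,6) = 40!/(40-6)! = 2763633600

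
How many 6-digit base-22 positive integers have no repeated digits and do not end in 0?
Last digit: 21 nonzero choices. First digit: 20 (nonzero, ≠last). Middle 4: P(20,4) = 116280. Total = 48837600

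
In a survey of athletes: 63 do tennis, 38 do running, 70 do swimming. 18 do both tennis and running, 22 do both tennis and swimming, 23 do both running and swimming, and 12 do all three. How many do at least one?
|A∪B∪C| = 63+38+70-18-22-23+12 = 120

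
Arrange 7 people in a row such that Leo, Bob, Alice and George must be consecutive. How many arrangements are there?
Treat the 4 as one block: (7-4+1)! × 4! = 24 × 24 = 576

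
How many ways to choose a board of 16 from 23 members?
C(23,16) = 23!/(16!×7!) = 245157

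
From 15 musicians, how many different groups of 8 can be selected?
C(15,8) = 15!/(8!×7!) = 6435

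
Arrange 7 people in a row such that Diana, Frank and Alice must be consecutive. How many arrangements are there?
Treat the 3 as one block: (7-3+1)! × 3! = 120 × 6 = 720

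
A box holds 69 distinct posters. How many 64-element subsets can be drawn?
C(69,64) = 69!/(64!×5!) = 11238513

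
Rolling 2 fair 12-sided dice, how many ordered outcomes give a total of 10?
Coefficient of x^10 in (x + x² + ... + x^12)^2. By inclusion-exclusion on dice exceeding 12: Σ_j (-1)^j C(2,j)·C(10-1-12j, 1) = C(2,0)·C(9,1) = 1·9 = 9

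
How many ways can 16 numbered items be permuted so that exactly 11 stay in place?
Choose the 11 fixed points C(16,11) = 4368, derange the rest: !5 = Σ_{j=0}^{5} (-1)^j·5!/j! = 120 - 120 + 60 - 20 + 5 - 1 = 44. Product = 4368 × 44 = 192192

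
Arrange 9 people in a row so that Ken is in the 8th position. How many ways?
Fix one position: (9-1)! = 40320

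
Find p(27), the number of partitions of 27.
Pentagonal recurrence p(n) = p(n-1) + p(n-2) - p(n-5) - p(n-7) + p(n-12) + p(n-15) - ... gives p(0..26) = 1, 1, 2, 3, 5, 7, 11, 15, 22, 30, 42, 56, 77, 101, 135, 176, 231, 297, 385, 490, 627, 792, 1002, 1255, 1575, 1958, 2436. p(27) = p(26) + p(25) - p(22) - p(20) + p(15) + p(12) - p(5) - p(1) = 2436 + 1958 - 1002 - 627 + 176 + 77 - 7 - 1 = 3010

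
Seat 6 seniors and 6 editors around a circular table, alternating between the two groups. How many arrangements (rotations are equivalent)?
Fix one of the seniors: (6-1)! ways for the remaining seniors, × 6! ways for the editors = 120 × 720 = 86400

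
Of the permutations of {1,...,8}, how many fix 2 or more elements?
Exactly j fixed points: C(8,j)·!(8-j); sum over j ≥ 2 (derangement numbers via !m = (m-1)·(!(m-1) + !(m-2)): !0..!6 = 1, 0, 1, 2, 9, 44, 265). Σ_{j=2}^{8} C(8,j)·!(8-j) = C(8,2)·!6 + C(8,3)·!5 + C(8,4)·!4 + C(8,5)·!3 + C(8,6)·!2 + C(8,7)·!1 + C(8,8)·!0 = 28·265 + 56·44 + 70·9 + 56·2 + 28·1 + 8·0 + 1·1 = 10655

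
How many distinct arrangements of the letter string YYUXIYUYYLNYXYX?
15! / (1! × 1! × 3! × 7! × 1! × 2!) = 21621600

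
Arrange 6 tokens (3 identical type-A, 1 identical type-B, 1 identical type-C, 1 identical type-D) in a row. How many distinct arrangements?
6! / (3! × 1! × 1! × 1!) = 120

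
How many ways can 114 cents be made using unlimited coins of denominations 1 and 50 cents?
Coefficient of x^114 in 1/(1-x^1) · 1/(1-x^50). Use j coins of 50 for j = 0..⌊114/50⌋ = 2, the rest in 1s: 2 + 1 = 3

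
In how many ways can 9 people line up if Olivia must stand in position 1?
Fix one position: (9-1)! = 40320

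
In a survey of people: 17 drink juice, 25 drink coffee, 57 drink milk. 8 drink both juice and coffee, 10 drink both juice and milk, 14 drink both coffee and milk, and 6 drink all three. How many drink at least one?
|A∪B∪C| = 17+25+57-8-10-14+6 = 73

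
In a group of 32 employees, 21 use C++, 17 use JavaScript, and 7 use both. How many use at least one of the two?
|A∪B| = |A| + |B| - |A∩B| = 21 + 17 - 7 = 31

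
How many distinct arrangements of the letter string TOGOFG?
6! / (1! × 1! × 2! × 2!) = 180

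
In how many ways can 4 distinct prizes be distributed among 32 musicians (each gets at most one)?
P(32,4) = 32!/(32-4)! = 863040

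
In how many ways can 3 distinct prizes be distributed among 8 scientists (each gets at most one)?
P(8,3) = 8!/(8-3)! = 336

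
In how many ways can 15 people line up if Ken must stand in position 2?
Fix one position: (15-1)! = 87178291200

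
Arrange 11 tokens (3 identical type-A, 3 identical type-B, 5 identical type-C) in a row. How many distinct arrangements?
11! / (3! × 3! × 5!) = 9240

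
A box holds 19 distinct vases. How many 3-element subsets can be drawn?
C(19,3) = 19!/(3!×16!) = 969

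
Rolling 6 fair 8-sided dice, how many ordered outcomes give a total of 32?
Coefficient of x^32 in (x + x² + ... + x^8)^6. By inclusion-exclusion on dice exceeding 8: Σ_j (-1)^j C(6,j)·C(32-1-8j, 5) = C(6,0)·C(31,5) - C(6,1)·C(23,5) + C(6,2)·C(15,5) - C(6,3)·C(7,5) = 1·169911 - 6·33649 + 15·3003 - 20·21 = 12642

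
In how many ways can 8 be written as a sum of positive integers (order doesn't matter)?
Pentagonal recurrence p(n) = p(n-1) + p(n-2) - p(n-5) - p(n-7) + p(n-12) + p(n-15) - ... gives p(0..7) = 1, 1, 2, 3, 5, 7, 11, 15. p(8) = p(7) + p(6) - p(3) - p(1) = 15 + 11 - 3 - 1 = 22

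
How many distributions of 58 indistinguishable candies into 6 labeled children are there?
C(58+6-1, 6-1) = C(63, 5) = 7028847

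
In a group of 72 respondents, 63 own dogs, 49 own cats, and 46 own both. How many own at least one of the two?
|A∪B| = |A| + |B| - |A∩B| = 63 + 49 - 46 = 66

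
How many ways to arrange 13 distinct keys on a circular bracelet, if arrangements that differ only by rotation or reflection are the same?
(13-1)!/2 = 479001600/2 = 239500800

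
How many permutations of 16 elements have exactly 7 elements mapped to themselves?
Choose the 7 fixed points C(16,7) = 11440, derange the rest: !9 = Σ_{j=0}^{9} (-1)^j·9!/j! = 362880 - 362880 + 181440 - 60480 + 15120 - 3024 + 504 - 72 + 9 - 1 = 133496. Product = 11440 × 133496 = 1527194240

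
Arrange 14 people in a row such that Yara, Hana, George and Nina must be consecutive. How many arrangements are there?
Treat the 4 as one block: (14-4+1)! × 4! = 39916800 × 24 = 958003200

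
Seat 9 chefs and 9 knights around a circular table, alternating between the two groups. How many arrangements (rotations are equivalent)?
Fix one of the chefs: (9-1)! ways for the remaining chefs, × 9! ways for the knights = 40320 × 362880 = 14631321600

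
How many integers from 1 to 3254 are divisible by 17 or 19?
⌊3254/17⌋ + ⌊3254/19⌋ - ⌊3254/323⌋ = 191 + 171 - 10 = 352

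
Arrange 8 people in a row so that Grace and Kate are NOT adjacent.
Total - adjacent = 8! - (8-1)!×2 = 40320 - 10080 = 30240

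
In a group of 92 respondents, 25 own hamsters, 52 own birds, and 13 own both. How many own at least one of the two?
|A∪B| = |A| + |B| - |A∩B| = 25 + 52 - 13 = 64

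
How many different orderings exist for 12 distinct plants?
12! = 479001600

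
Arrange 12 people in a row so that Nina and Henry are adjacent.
Treat as block: (12-1)! × 2! = 39916800 × 2 = 79833600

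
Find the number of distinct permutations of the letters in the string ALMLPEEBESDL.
12! / (1! × 1! × 3! × 1! × 3! × 1! × 1! × 1!) = 13305600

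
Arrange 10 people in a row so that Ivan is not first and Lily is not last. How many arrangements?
By inclusion-exclusion: 10! - 2×(10-1)! + (10-2)! = 3628800 - 725760 + 40320 = 2943360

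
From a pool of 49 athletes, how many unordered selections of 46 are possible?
C(49,46) = 49!/(46!×3!) = 18424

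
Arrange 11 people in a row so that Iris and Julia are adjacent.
Treat as block: (11-1)! × 2! = 3628800 × 2 = 7257600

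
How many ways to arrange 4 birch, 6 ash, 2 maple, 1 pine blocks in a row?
13! / (4! × 6! × 2! × 1!) = 180180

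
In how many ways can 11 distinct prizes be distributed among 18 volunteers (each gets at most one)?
P(18,11) = 18!/(18-11)! = 1270312243200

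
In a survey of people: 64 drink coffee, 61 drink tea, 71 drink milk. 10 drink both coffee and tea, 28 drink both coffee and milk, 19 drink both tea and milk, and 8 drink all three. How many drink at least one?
|A∪B∪C| = 64+61+71-10-28-19+8 = 147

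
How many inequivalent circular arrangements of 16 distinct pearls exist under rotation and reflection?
(16-1)!/2 = 1307674368000/2 = 653837184000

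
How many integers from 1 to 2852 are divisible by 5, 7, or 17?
⌊2852/5⌋+⌊2852/7⌋+⌊2852/17⌋ - ⌊2852/35⌋-⌊2852/85⌋-⌊2852/119⌋ + ⌊2852/595⌋ = 570+407+167 - 81-33-23 + 4 = 1011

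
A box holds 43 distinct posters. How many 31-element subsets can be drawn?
C(43,31) = 43!/(31!×12!) = 15338678264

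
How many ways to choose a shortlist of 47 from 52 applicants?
C(52,47) = 52!/(47!×5!) = 2598960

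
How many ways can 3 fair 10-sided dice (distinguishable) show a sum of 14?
Coefficient of x^14 in (x + x² + ... + x^10)^3. By inclusion-exclusion on dice exceeding 10: Σ_j (-1)^j C(3,j)·C(14-1-10j, 2) = C(3,0)·C(13,2) - C(3,1)·C(3,2) = 1·78 - 3·3 = 69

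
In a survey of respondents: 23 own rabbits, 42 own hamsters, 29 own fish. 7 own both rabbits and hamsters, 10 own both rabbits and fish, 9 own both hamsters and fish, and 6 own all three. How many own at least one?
|A∪B∪C| = 23+42+29-7-10-9+6 = 74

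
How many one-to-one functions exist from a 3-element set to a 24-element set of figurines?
P(24,3) = 24!/(24-3)! = 12144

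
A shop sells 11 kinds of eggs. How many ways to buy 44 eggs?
C(44+11-1, 11-1) = C(54, 10) = 23930713170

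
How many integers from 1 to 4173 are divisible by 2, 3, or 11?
⌊4173/2⌋+⌊4173/3⌋+⌊4173/11⌋ - ⌊4173/6⌋-⌊4173/22⌋-⌊4173/33⌋ + ⌊4173/66⌋ = 2086+1391+379 - 695-189-126 + 63 = 2909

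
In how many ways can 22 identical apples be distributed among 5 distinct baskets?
C(22+5-1, 5-1) = C(26, 4) = 14950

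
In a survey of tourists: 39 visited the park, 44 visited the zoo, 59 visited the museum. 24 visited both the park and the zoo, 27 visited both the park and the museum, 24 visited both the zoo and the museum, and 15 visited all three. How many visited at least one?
|A∪B∪C| = 39+44+59-24-27-24+15 = 82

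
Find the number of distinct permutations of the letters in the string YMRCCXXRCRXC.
12! / (3! × 3! × 4! × 1! × 1!) = 554400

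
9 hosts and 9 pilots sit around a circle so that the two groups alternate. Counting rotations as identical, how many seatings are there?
Fix one of the hosts: (9-1)! ways for the remaining hosts, × 9! ways for the pilots = 40320 × 362880 = 14631321600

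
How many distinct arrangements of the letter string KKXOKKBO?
8! / (1! × 2! × 4! × 1!) = 840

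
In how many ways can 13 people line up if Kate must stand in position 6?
Fix one position: (13-1)! = 479001600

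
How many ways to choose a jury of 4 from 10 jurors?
C(10,4) = 10!/(4!×6!) = 210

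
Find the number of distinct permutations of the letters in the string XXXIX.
5! / (1! × 4!) = 5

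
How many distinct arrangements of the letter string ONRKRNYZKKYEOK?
14! / (4! × 2! × 2! × 2! × 1! × 2! × 1!) = 227026800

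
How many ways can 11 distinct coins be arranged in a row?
11! = 39916800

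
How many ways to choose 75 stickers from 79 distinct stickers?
C(79,75) = 79!/(75!×4!) = 1502501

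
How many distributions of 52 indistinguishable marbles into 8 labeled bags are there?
C(52+8-1, 8-1) = C(59, 7) = 341149446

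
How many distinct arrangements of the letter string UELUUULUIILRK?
13! / (1! × 1! × 3! × 1! × 5! × 2!) = 4324320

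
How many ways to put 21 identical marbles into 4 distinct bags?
C(21+4-1, 4-1) = C(24, 3) = 2024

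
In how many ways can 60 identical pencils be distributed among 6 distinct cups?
C(60+6-1, 6-1) = C(65, 5) = 8259888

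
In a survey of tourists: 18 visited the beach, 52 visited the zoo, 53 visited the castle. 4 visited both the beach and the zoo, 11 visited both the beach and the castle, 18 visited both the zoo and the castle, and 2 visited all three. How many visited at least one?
|A∪B∪C| = 18+52+53-4-11-18+2 = 92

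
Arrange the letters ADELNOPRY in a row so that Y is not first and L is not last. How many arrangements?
By inclusion-exclusion: 9! - 2×(9-1)! + (9-2)! = 362880 - 80640 + 5040 = 287280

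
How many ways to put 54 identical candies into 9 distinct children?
C(54+9-1, 9-1) = C(62, 8) = 3381098545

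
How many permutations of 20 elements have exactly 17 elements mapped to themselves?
Choose the 17 fixed points C(20,17) = 1140, derange the rest: !3 = Σ_{j=0}^{3} (-1)^j·3!/j! = 6 - 6 + 3 - 1 = 2. Product = 1140 × 2 = 2280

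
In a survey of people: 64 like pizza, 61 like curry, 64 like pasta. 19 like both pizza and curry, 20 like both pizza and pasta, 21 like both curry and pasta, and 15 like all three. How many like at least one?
|A∪B∪C| = 64+61+64-19-20-21+15 = 144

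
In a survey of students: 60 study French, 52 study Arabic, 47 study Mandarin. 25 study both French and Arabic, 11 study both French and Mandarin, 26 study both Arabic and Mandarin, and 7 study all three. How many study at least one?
|A∪B∪C| = 60+52+47-25-11-26+7 = 104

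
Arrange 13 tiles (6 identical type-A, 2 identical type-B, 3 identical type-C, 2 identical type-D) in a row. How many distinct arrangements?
13! / (6! × 2! × 3! × 2!) = 360360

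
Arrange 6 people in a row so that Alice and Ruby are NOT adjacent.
Total - adjacent = 6! - (6-1)!×2 = 720 - 240 = 480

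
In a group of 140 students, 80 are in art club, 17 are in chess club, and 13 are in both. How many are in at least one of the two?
|A∪B| = |A| + |B| - |A∩B| = 80 + 17 - 13 = 84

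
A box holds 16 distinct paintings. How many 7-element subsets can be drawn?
C(16,7) = 16!/(7!×9!) = 11440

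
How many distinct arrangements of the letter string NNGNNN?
6! / (1! × 5!) = 6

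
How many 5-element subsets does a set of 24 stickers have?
C(24,5) = 24!/(5!×19!) = 42504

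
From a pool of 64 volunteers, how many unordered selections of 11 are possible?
C(64,11) = 64!/(11!×53!) = 743595781824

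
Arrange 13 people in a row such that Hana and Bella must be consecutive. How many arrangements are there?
Treat the 2 as one block: (13-2+1)! × 2! = 479001600 × 2 = 958003200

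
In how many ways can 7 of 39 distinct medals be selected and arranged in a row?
P(39,7) = 39!/(39-7)! = 77519922480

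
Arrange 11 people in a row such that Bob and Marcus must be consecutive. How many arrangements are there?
Treat the 2 as one block: (11-2+1)! × 2! = 3628800 × 2 = 7257600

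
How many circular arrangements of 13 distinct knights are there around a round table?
Circular: fix one position, arrange the rest. (13-1)! = 479001600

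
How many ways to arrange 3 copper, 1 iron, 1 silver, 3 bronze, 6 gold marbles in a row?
14! / (3! × 1! × 1! × 3! × 6!) = 3363360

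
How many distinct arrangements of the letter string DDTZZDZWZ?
9! / (4! × 3! × 1! × 1!) = 2520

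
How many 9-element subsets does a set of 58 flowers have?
C(58,9) = 58!/(9!×49!) = 10648873950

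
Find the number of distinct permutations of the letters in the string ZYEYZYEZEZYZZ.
13! / (3! × 6! × 4!) = 60060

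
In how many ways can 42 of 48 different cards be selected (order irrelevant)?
C(48,42) = 48!/(42!×6!) = 12271512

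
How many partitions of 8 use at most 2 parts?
By conjugation, equals partitions of 8 into parts ≤ 2. Let r_j(i) = number of partitions of i into parts ≤ j, for i = 0..8. r_1(i) = 1 for all i; r_j(i) = r_{j-1}(i) + r_j(i-j). Rows j = 2..2: ≤2: 1 1 2 2 3 3 4 4 5. r_2(8) = 5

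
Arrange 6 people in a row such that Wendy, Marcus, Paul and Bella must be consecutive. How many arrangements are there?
Treat the 4 as one block: (6-4+1)! × 4! = 6 × 24 = 144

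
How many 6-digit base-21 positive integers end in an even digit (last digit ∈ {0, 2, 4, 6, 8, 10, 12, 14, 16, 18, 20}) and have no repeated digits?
Last∈{0,2,4,6,8,10,12,14,16,18,20}. Last=0: 1860480. Last nonzero: 10×19×P(19,4) = 17674560. Total = 19535040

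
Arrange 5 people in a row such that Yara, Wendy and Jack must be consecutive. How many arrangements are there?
Treat the 3 as one block: (5-3+1)! × 3! = 6 × 6 = 36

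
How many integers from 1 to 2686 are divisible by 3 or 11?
⌊2686/3⌋ + ⌊2686/11⌋ - ⌊2686/33⌋ = 895 + 244 - 81 = 1058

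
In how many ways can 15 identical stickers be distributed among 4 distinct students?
C(15+4-1, 4-1) = C(18, 3) = 816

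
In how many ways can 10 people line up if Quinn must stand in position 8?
Fix one position: (10-1)! = 362880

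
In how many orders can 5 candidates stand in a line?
5! = 120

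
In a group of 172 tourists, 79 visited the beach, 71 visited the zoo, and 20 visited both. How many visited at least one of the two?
|A∪B| = |A| + |B| - |A∩B| = 79 + 71 - 20 = 130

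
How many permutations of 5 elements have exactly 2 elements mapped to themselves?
Choose the 2 fixed points C(5,2) = 10, derange the rest: !3 = Σ_{j=0}^{3} (-1)^j·3!/j! = 6 - 6 + 3 - 1 = 2. Product = 10 × 2 = 20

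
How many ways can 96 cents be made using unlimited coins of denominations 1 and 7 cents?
Coefficient of x^96 in 1/(1-x^1) · 1/(1-x^7). Use j coins of 7 for j = 0..⌊96/7⌋ = 13, the rest in 1s: 13 + 1 = 14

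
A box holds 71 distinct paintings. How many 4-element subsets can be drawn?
C(71,4) = 71!/(4!×67!) = 971635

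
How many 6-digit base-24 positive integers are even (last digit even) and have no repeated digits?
Last∈{0,2,4,6,8,10,12,14,16,18,20,22}. Last=0: 4037880. Last nonzero: 11×22×P(22,4) = 42485520. Total = 46523400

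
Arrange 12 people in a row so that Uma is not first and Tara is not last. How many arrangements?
By inclusion-exclusion: 12! - 2×(12-1)! + (12-2)! = 479001600 - 79833600 + 3628800 = 402796800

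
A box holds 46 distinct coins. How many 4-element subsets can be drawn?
C(46,4) = 46!/(4!×42!) = 163185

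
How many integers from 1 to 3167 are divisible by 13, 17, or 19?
⌊3167/13⌋+⌊3167/17⌋+⌊3167/19⌋ - ⌊3167/221⌋-⌊3167/247⌋-⌊3167/323⌋ + ⌊3167/4199⌋ = 243+186+166 - 14-12-9 + 0 = 560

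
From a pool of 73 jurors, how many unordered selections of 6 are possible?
C(73,6) = 73!/(6!×67!) = 170230452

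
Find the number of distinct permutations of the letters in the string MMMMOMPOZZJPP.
13! / (2! × 5! × 2! × 3! × 1!) = 2162160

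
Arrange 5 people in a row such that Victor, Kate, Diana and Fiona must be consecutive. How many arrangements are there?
Treat the 4 as one block: (5-4+1)! × 4! = 2 × 24 = 48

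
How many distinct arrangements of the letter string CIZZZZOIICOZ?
12! / (2! × 2! × 3! × 5!) = 166320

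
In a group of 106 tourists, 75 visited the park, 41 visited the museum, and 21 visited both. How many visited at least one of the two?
|A∪B| = |A| + |B| - |A∩B| = 75 + 41 - 21 = 95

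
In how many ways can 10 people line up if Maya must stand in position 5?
Fix one position: (10-1)! = 362880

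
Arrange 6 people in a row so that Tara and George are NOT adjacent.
Total - adjacent = 6! - (6-1)!×2 = 720 - 240 = 480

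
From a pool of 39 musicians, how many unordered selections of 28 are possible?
C(39,28) = 39!/(28!×11!) = 1676056044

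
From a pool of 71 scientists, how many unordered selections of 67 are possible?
C(71,67) = 71!/(67!×4!) = 971635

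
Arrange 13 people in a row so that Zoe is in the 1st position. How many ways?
Fix one position: (13-1)! = 479001600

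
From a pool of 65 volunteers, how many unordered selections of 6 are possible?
C(65,6) = 65!/(6!×59!) = 82598880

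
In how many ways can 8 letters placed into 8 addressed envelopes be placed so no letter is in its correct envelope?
!8 = Σ_{j=0}^{8} (-1)^j·8!/j! = 40320 - 40320 + 20160 - 6720 + 1680 - 336 + 56 - 8 + 1 = 14833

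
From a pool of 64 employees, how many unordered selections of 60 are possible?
C(64,60) = 64!/(60!×4!) = 635376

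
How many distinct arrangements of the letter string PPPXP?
5! / (4! × 1!) = 5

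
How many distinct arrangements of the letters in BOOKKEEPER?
10! / (1! × 2! × 2! × 3! × 1! × 1!) = 151200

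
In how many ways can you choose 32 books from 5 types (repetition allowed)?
C(32+5-1, 5-1) = C(36, 4) = 58905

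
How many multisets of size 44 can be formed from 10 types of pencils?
C(44+10-1, 10-1) = C(53, 9) = 4431613550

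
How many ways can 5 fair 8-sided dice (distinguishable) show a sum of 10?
Coefficient of x^10 in (x + x² + ... + x^8)^5. By inclusion-exclusion on dice exceeding 8: Σ_j (-1)^j C(5,j)·C(10-1-8j, 4) = C(5,0)·C(9,4) = 1·126 = 126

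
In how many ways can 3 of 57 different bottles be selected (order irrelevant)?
C(57,3) = 57!/(3!×54!) = 29260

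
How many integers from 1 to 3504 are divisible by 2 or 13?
⌊3504/2⌋ + ⌊3504/13⌋ - ⌊3504/26⌋ = 1752 + 269 - 134 = 1887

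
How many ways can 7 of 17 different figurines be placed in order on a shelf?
P(17,7) = 17!/(17-7)! = 98017920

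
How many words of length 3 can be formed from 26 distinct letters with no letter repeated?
P(26,3) = 26!/(26-3)! = 15600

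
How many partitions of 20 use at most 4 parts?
By conjugation, equals partitions of 20 into parts ≤ 4. Let r_j(i) = number of partitions of i into parts ≤ j, for i = 0..20. r_1(i) = 1 for all i; r_j(i) = r_{j-1}(i) + r_j(i-j). Rows j = 2..4: ≤2: 1 1 2 2 3 3 4 4 5 5 6 6 7 7 8 8 9 9 10 10 11; ≤3: 1 1 2 3 4 5 7 8 10 12 14 16 19 21 24 27 30 33 37 40 44; ≤4: 1 1 2 3 5 6 9 11 15 18 23 27 34 39 47 54 64 72 84 94 108. r_4(20) = 108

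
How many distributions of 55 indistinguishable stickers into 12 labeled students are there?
C(55+12-1, 12-1) = C(66, 11) = 1074082795968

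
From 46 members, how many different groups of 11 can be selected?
C(46,11) = 46!/(11!×35!) = 13340783196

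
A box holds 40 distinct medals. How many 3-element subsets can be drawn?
C(40,3) = 40!/(3!×37!) = 9880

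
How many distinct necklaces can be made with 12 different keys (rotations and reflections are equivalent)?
(12-1)!/2 = 39916800/2 = 19958400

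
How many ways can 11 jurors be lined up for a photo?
11! = 39916800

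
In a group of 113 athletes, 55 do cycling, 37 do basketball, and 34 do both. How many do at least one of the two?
|A∪B| = |A| + |B| - |A∩B| = 55 + 37 - 34 = 58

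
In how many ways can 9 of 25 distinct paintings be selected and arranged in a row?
P(25,9) = 25!/(25-9)! = 741354768000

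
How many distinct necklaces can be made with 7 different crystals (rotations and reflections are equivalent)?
(7-1)!/2 = 720/2 = 360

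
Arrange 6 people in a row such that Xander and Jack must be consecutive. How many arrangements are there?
Treat the 2 as one block: (6-2+1)! × 2! = 120 × 2 = 240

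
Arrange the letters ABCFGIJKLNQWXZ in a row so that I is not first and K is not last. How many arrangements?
By inclusion-exclusion: 14! - 2×(14-1)! + (14-2)! = 87178291200 - 12454041600 + 479001600 = 75203251200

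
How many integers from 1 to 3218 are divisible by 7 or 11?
⌊3218/7⌋ + ⌊3218/11⌋ - ⌊3218/77⌋ = 459 + 292 - 41 = 710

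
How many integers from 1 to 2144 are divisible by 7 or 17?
⌊2144/7⌋ + ⌊2144/17⌋ - ⌊2144/119⌋ = 306 + 126 - 18 = 414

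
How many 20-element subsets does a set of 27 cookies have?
C(27,20) = 27!/(20!×7!) = 888030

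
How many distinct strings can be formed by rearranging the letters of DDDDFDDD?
8! / (1! × 7!) = 8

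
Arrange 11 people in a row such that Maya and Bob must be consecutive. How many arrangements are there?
Treat the 2 as one block: (11-2+1)! × 2! = 3628800 × 2 = 7257600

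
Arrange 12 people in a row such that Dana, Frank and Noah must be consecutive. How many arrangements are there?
Treat the 3 as one block: (12-3+1)! × 3! = 3628800 × 6 = 21772800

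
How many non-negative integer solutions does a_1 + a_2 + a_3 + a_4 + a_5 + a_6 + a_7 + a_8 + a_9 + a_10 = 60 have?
C(60+10-1, 10-1) = C(69, 9) = 56672074888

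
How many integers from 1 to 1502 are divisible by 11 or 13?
⌊1502/11⌋ + ⌊1502/13⌋ - ⌊1502/143⌋ = 136 + 115 - 10 = 241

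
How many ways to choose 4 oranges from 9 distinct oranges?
C(9,4) = 9!/(4!×5!) = 126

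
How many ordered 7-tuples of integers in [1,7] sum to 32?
Coefficient of x^32 in (x + x² + ... + x^7)^7. By inclusion-exclusion on dice exceeding 7: Σ_j (-1)^j C(7,j)·C(32-1-7j, 6) = C(7,0)·C(31,6) - C(7,1)·C(24,6) + C(7,2)·C(17,6) - C(7,3)·C(10,6) = 1·736281 - 7·134596 + 21·12376 - 35·210 = 46655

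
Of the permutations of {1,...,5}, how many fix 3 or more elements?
Exactly j fixed points: C(5,j)·!(5-j); sum over j ≥ 3 (derangement numbers via !m = (m-1)·(!(m-1) + !(m-2)): !0..!2 = 1, 0, 1). Σ_{j=3}^{5} C(5,j)·!(5-j) = C(5,3)·!2 + C(5,4)·!1 + C(5,5)·!0 = 10·1 + 5·0 + 1·1 = 11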